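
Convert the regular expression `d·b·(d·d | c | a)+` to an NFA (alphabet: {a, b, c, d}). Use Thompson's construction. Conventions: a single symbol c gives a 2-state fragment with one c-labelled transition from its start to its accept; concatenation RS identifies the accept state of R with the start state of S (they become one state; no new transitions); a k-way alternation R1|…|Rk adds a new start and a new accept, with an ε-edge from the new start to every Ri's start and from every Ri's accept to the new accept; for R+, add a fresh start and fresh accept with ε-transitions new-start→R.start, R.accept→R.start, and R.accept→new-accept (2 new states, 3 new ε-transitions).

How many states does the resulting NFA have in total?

13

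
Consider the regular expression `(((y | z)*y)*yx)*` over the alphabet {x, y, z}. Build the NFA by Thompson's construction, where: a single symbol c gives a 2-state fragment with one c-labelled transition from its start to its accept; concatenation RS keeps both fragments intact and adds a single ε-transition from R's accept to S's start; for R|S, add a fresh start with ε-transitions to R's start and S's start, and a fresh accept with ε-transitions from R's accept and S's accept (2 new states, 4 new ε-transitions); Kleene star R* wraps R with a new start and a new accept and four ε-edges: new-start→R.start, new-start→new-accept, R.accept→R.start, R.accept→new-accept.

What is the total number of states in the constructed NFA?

18

Per subexpression:
Each of the 5 symbol leaves contributes a 2-state fragment.
  y | z → 6 states
  (y | z)* → 8 states
  (y | z)*y → 10 states
  ((y | z)*y)* → 12 states
  ((y | z)*y)*yx → 16 states
  (((y | z)*y)*yx)* → 18 states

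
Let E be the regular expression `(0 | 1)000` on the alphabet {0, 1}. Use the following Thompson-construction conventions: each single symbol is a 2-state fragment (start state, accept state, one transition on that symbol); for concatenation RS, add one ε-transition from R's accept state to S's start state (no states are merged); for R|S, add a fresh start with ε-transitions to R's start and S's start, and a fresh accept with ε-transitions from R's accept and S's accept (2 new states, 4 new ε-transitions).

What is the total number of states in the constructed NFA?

12

Recursing over subexpressions:
Each of the 5 symbol leaves contributes a 2-state fragment.
  0 | 1 → 6 states
  (0 | 1)000 → 12 states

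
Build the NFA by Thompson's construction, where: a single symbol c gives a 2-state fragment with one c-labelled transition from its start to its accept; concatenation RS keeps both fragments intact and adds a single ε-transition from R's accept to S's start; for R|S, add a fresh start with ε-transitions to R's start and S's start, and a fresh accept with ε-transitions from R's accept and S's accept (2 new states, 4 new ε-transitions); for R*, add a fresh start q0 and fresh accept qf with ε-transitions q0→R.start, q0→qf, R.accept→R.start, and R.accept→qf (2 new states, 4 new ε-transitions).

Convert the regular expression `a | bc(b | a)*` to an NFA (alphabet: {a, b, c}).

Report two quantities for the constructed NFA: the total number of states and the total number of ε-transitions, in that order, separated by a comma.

Per subexpression:
Each of the 5 symbol leaves contributes 2 states and 0 ε-transitions.
  b | a → 6 states, 4 ε-transitions
  (b | a)* → 8 states, 8 ε-transitions
  bc(b | a)* → 12 states, 10 ε-transitions
  a | bc(b | a)* → 16 states, 14 ε-transitions

16, 14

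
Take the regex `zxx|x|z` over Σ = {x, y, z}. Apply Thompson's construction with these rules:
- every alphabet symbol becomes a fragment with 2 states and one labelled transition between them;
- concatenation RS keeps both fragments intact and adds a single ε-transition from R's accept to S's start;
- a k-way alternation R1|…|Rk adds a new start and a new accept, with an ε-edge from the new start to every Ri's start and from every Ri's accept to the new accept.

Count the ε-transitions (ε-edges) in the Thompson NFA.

Building bottom-up:
Each of the 5 symbol leaves contributes 0 ε-transitions.
  zxx → 2 ε-transitions
  zxx|x|z → 8 ε-transitions

8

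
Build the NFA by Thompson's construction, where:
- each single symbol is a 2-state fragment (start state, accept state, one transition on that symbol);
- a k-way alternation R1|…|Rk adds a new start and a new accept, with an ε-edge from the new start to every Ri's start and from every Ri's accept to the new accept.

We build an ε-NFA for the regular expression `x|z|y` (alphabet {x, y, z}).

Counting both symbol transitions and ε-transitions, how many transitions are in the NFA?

9

Bottom-up over the parse tree:
Each of the 3 symbol leaves contributes 1 transition (1 symbol, 0 ε).
  x|z|y — 9 transitions (3 symbol, 6 ε)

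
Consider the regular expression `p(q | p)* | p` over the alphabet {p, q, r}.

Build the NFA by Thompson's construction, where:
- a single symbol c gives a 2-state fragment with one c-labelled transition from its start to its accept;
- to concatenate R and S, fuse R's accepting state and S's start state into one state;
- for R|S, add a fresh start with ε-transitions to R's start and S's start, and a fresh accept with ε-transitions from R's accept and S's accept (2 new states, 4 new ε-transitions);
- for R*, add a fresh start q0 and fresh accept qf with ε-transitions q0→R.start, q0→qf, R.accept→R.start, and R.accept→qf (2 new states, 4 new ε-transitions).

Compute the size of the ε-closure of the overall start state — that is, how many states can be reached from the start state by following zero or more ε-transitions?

Let C(F) = |ε-closure(F.start)| within fragment F, and note whether F accepts ε. Symbol fragments have C = 1 and do not accept ε. Then:
  q | p → |closure| = 1 + 1 + 1 = 3 (the new accept is not ε-reachable since no branch accepts ε)
  (q | p)* → |closure| = 1 (new start) + 3 (body) + 1 (new accept) = 5
  p(q | p)* → same as the first factor's closure: |closure| = 1
  p(q | p)* | p → |closure| = 1 + 1 + 1 = 3 (the new accept is not ε-reachable since no branch accepts ε)

3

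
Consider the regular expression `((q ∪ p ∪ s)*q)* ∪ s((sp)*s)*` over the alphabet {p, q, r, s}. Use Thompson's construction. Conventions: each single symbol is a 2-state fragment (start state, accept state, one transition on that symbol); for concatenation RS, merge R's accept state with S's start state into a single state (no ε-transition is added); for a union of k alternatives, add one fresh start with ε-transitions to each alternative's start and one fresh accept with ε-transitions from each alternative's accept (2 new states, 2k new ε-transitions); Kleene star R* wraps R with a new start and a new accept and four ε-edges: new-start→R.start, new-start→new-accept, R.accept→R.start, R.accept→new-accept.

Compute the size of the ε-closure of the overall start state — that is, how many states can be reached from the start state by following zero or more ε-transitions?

11

Compute the ε-closure size of each fragment's start state recursively; a symbol fragment's start has no outgoing ε-edge, so its closure is just itself (size 1).
  q ∪ p ∪ s — new start ε-reaches every alternative's start; none of them accept ε, so the new accept is not reached: C = 1 + 1 + 1 + 1 = 4
  (q ∪ p ∪ s)* — the star's fresh start ε-reaches both the body's start and the fresh accept: C = 2 + 4 = 6
  (q ∪ p ∪ s)*q — the left operand accepts ε, so the closure extends into the next operand (the shared merged state is already counted); C = 6 + (1−1) = 6
  ((q ∪ p ∪ s)*q)* — the star's fresh start ε-reaches both the body's start and the fresh accept: C = 2 + 6 = 8
  sp — same as the first factor's closure: C = 1
  (sp)* — C = 1 (new start) + 1 (body) + 1 (new accept) = 3
  (sp)*s — C = 3 + (1−1) = 3 (closure spills across the concat boundary because the left factor accepts ε)
  ((sp)*s)* — new start has ε-edges to the inner start and to the new accept, so C = 2 + 3 = 5
  s((sp)*s)* — C equals the left operand's closure size = 1 (its accept is not ε-reachable, so the closure stops there)
  ((q ∪ p ∪ s)*q)* ∪ s((sp)*s)* — C = 1 (new start) + (8 + 1) + 1 (new accept, since some branch ε-reaches its own accept) = 11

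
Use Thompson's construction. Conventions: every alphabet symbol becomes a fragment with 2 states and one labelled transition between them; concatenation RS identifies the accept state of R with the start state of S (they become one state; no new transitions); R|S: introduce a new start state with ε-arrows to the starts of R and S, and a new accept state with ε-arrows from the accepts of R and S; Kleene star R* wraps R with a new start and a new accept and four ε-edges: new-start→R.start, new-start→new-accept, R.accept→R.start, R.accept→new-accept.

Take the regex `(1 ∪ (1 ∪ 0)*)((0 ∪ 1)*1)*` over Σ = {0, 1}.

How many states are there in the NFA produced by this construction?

22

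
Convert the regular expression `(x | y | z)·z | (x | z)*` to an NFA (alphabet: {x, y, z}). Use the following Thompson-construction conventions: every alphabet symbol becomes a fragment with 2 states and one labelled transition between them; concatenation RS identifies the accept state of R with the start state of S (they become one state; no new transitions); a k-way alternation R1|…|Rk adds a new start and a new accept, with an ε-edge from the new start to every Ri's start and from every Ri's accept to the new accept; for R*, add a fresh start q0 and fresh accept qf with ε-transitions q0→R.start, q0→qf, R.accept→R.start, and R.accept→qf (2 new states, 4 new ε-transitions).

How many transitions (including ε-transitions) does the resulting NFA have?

24

Recursing over subexpressions:
Each of the 6 symbol leaves contributes 1 transition (1 symbol, 0 ε).
  x | y | z — 9 transitions (3 symbol, 6 ε)
  (x | y | z)·z — 10 transitions (4 symbol, 6 ε)
  x | z — 6 transitions (2 symbol, 4 ε)
  (x | z)* — 10 transitions (2 symbol, 8 ε)
  (x | y | z)·z | (x | z)* — 24 transitions (6 symbol, 18 ε)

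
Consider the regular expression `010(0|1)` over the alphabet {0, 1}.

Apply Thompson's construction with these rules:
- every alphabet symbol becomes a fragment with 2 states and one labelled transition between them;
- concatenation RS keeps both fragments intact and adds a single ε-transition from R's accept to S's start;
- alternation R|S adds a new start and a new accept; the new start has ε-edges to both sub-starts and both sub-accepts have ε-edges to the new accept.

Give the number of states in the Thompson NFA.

12

Bottom-up over the parse tree:
Each of the 5 symbol leaves contributes a 2-state fragment.
  0|1 → 6 states
  010(0|1) → 12 states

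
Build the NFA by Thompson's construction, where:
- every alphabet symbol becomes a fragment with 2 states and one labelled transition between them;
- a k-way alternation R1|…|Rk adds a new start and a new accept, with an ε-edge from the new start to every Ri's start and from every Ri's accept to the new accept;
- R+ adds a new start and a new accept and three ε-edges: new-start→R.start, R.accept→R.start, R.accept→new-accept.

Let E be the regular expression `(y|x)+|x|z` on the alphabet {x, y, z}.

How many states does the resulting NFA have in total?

14

Bottom-up over the parse tree:
Each of the 4 symbol leaves contributes a 2-state fragment.
  y|x → 6 states
  (y|x)+ → 8 states
  (y|x)+|x|z → 14 states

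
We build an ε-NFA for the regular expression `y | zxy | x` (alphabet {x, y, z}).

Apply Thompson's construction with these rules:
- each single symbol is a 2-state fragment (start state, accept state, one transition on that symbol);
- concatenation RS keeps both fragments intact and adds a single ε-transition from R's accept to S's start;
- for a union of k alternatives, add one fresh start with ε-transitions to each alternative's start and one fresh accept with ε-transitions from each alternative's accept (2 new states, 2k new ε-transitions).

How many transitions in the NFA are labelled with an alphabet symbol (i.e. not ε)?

5

Recursing over subexpressions:
Each of the 5 symbol leaves contributes exactly 1 symbol transition.
  zxy → 3 symbol transitions
  y | zxy | x → 5 symbol transitions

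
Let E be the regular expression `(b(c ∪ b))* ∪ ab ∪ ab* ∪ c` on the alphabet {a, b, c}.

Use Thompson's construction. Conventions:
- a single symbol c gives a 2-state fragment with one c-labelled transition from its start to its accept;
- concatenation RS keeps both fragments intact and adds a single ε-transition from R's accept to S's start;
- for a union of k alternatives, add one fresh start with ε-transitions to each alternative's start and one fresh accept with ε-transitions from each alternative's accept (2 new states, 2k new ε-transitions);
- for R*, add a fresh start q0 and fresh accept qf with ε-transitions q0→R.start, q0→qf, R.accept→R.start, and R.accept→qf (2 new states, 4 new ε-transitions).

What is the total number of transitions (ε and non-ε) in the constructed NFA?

By structural recursion:
Each of the 8 symbol leaves contributes 1 transition (1 symbol, 0 ε).
  c ∪ b → 6 transitions (2 symbol, 4 ε)
  b(c ∪ b) → 8 transitions (3 symbol, 5 ε)
  (b(c ∪ b))* → 12 transitions (3 symbol, 9 ε)
  ab → 3 transitions (2 symbol, 1 ε)
  b* → 5 transitions (1 symbol, 4 ε)
  ab* → 7 transitions (2 symbol, 5 ε)
  (b(c ∪ b))* ∪ ab ∪ ab* ∪ c → 31 transitions (8 symbol, 23 ε)

31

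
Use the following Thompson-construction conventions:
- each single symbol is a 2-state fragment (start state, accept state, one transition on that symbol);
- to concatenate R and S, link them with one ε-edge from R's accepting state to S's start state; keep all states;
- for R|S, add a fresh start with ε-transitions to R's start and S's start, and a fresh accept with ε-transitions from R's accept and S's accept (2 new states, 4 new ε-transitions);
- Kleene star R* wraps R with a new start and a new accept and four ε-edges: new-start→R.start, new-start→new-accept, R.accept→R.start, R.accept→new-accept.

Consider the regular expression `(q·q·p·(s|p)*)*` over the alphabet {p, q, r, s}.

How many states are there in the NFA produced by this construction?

16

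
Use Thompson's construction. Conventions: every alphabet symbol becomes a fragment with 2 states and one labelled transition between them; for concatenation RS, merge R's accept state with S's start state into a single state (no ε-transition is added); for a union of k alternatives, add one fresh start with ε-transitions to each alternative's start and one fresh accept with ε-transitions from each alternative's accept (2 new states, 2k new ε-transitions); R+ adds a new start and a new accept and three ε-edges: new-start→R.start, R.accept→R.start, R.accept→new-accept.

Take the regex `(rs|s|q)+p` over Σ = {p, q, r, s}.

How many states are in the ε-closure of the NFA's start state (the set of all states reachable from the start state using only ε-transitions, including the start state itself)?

Compute the ε-closure size of each fragment's start state recursively; a symbol fragment's start has no outgoing ε-edge, so its closure is just itself (size 1).
  rs — same as the first factor's closure: |ε-closure| = 1
  rs|s|q — new start ε-reaches every alternative's start; none of them accept ε, so the new accept is not reached: |ε-closure| = 1 + 1 + 1 + 1 = 4
  (rs|s|q)+ — |ε-closure| = 1 + 4 = 5 (the body doesn't accept ε, so the new accept is not reached)
  (rs|s|q)+p — same as the first factor's closure: |ε-closure| = 5

5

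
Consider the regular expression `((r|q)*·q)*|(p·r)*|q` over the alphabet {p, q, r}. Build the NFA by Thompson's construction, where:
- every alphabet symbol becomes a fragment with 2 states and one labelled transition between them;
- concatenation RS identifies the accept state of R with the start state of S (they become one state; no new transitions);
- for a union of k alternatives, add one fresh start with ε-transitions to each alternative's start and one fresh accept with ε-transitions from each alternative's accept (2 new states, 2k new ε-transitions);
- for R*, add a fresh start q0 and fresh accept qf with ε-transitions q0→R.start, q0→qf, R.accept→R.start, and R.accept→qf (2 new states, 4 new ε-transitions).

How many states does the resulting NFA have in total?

20

By structural recursion:
Each of the 6 symbol leaves contributes a 2-state fragment.
  r|q = 6 states
  (r|q)* = 8 states
  (r|q)*·q = 9 states
  ((r|q)*·q)* = 11 states
  p·r = 3 states
  (p·r)* = 5 states
  ((r|q)*·q)*|(p·r)*|q = 20 states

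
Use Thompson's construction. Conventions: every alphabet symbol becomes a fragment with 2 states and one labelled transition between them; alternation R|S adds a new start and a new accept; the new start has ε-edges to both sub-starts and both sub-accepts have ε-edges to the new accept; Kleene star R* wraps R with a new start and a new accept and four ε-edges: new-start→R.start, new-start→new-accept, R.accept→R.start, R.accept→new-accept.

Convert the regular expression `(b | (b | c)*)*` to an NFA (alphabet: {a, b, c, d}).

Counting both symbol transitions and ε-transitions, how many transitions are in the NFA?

Per subexpression:
Each of the 3 symbol leaves contributes 1 transition (1 symbol, 0 ε).
  b | c → 6 transitions (2 symbol, 4 ε)
  (b | c)* → 10 transitions (2 symbol, 8 ε)
  b | (b | c)* → 15 transitions (3 symbol, 12 ε)
  (b | (b | c)*)* → 19 transitions (3 symbol, 16 ε)

19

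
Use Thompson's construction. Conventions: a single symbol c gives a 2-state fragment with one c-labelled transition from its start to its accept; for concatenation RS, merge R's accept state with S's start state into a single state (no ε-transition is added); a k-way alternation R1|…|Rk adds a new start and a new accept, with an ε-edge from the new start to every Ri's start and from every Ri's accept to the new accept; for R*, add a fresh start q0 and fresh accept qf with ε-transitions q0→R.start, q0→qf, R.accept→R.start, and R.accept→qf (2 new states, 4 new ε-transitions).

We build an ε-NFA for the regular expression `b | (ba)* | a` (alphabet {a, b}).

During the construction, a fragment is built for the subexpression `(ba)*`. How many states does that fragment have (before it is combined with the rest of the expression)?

5

Fragment for `(ba)*`:
Each of the 2 symbol leaves contributes a 2-state fragment.
  ba — 3 states
  (ba)* — 5 states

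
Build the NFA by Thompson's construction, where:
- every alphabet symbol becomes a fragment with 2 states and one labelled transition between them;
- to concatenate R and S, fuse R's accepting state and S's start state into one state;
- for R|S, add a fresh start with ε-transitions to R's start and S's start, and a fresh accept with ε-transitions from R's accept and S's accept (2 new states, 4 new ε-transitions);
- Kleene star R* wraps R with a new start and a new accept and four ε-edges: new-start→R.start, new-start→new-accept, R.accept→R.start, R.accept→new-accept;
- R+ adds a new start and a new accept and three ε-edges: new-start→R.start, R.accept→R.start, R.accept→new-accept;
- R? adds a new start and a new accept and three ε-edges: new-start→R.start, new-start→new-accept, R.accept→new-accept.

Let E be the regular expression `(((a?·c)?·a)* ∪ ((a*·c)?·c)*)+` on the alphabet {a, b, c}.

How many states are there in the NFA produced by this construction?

24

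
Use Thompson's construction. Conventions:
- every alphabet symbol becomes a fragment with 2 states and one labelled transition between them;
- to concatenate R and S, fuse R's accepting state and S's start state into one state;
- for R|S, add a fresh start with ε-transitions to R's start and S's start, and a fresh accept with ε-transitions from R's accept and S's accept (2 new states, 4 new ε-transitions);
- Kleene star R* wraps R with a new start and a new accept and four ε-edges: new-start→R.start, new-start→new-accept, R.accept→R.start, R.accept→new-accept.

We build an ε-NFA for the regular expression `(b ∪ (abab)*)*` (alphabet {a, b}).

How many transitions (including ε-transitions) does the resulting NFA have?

17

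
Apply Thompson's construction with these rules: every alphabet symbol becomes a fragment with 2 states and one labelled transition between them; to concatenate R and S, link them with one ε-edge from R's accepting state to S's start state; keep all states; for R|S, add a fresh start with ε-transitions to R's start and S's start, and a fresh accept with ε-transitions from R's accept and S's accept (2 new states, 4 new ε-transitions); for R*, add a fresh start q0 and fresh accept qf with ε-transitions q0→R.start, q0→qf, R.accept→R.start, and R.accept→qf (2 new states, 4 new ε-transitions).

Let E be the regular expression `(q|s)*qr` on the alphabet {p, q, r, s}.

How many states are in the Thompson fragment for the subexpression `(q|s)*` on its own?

8

Fragment for `(q|s)*`:
Each of the 2 symbol leaves contributes a 2-state fragment.
  q|s = 6 states
  (q|s)* = 8 states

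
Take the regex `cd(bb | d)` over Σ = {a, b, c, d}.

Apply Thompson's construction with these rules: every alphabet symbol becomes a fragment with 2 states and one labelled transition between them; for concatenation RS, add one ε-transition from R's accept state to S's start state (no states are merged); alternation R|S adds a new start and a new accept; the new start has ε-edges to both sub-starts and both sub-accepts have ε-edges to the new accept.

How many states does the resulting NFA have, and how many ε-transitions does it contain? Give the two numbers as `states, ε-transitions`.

12, 7

Recursing over subexpressions:
Each of the 5 symbol leaves contributes 2 states and 0 ε-transitions.
  bb — 4 states, 1 ε-transition
  bb | d — 8 states, 5 ε-transitions
  cd(bb | d) — 12 states, 7 ε-transitions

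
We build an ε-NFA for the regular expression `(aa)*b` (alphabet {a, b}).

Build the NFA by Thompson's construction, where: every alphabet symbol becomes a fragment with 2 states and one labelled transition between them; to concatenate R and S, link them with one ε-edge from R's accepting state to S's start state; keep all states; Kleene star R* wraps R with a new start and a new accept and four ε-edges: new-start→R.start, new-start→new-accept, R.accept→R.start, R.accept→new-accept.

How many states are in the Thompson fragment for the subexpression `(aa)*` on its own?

6

Fragment for `(aa)*`:
Each of the 2 symbol leaves contributes a 2-state fragment.
  aa : 4 states
  (aa)* : 6 states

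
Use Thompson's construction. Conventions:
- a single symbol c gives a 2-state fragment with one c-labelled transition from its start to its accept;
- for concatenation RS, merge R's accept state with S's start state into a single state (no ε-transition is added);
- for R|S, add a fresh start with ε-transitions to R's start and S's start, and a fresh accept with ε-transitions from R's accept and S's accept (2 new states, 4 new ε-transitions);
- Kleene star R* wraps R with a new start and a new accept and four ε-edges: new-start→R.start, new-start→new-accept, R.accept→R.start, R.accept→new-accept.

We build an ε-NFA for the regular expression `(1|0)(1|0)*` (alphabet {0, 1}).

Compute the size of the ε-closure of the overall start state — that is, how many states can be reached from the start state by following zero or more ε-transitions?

3

Work bottom-up. For each fragment F, track |ε-closure(F.start)| and whether F's accept lies in that closure (i.e. whether F accepts ε). A single-symbol fragment has closure size 1 and does not accept ε.
  1|0 → new start ε-reaches every alternative's start; none of them accept ε, so the new accept is not reached: |closure| = 1 + 1 + 1 = 3
  1|0 → new start ε-reaches every alternative's start; none of them accept ε, so the new accept is not reached: |closure| = 1 + 1 + 1 = 3
  (1|0)* → the star's fresh start ε-reaches both the body's start and the fresh accept: |closure| = 2 + 3 = 5
  (1|0)(1|0)* → |closure| equals the left operand's closure size = 3 (its accept is not ε-reachable, so the closure stops there)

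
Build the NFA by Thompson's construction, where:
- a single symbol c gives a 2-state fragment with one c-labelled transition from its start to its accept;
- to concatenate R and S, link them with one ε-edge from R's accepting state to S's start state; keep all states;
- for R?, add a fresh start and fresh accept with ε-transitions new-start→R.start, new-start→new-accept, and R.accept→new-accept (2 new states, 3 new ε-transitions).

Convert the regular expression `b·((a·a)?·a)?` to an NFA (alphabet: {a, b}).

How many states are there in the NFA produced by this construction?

12

By structural recursion:
Each of the 4 symbol leaves contributes a 2-state fragment.
  a·a → 4 states
  (a·a)? → 6 states
  (a·a)?·a → 8 states
  ((a·a)?·a)? → 10 states
  b·((a·a)?·a)? → 12 states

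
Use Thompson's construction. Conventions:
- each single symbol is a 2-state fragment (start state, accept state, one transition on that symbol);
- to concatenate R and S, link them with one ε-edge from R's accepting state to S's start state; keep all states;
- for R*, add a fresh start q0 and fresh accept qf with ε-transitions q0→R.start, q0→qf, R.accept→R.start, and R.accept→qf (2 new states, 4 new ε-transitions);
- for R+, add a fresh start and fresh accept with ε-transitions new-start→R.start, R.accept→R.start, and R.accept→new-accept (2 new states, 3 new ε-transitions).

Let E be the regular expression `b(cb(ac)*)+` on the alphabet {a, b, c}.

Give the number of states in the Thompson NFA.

14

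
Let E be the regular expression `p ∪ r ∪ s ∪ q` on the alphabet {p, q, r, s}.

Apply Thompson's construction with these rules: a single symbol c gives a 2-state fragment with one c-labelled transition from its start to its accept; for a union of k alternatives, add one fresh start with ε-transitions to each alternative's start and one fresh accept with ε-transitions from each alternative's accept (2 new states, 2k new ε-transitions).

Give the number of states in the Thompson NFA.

10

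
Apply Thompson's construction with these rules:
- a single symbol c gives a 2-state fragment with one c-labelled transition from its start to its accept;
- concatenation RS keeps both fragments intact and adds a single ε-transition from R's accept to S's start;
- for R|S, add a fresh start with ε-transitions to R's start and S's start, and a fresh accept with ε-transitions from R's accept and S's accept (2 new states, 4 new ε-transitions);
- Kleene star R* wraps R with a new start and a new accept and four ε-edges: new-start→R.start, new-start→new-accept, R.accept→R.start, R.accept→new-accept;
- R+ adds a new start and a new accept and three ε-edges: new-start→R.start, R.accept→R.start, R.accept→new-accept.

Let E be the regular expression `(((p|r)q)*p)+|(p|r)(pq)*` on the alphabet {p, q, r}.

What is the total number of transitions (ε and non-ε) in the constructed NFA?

35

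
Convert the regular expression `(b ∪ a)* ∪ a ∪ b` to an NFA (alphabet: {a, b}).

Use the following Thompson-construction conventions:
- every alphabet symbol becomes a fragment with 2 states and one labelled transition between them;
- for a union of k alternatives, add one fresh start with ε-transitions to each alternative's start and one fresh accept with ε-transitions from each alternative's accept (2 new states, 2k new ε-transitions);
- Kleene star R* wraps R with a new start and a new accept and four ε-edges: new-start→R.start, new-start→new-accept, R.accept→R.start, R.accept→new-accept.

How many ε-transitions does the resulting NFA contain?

14

Recursing over subexpressions:
Each of the 4 symbol leaves contributes 0 ε-transitions.
  b ∪ a : 4 ε-transitions
  (b ∪ a)* : 8 ε-transitions
  (b ∪ a)* ∪ a ∪ b : 14 ε-transitions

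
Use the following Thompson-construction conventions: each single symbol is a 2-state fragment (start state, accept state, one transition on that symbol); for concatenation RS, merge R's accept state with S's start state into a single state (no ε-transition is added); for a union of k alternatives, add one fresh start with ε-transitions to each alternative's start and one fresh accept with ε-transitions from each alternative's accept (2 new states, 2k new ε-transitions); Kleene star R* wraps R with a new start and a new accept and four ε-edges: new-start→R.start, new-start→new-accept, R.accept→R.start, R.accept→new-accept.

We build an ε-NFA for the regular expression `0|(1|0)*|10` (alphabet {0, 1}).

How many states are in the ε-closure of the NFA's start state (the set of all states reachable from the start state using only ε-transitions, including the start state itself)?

Work bottom-up. For each fragment F, track |ε-closure(F.start)| and whether F's accept lies in that closure (i.e. whether F accepts ε). A single-symbol fragment has closure size 1 and does not accept ε.
  1|0 : |ε-closure| = 1 + 1 + 1 = 3 (the new accept is not ε-reachable since no branch accepts ε)
  (1|0)* : the star's fresh start ε-reaches both the body's start and the fresh accept: |ε-closure| = 2 + 3 = 5
  10 : same as the first factor's closure: |ε-closure| = 1
  0|(1|0)*|10 : new start ε-reaches every alternative's start; at least one alternative accepts ε, so the union's new accept is reached too: |ε-closure| = 1 + 1 + 5 + 1 + 1 = 9

9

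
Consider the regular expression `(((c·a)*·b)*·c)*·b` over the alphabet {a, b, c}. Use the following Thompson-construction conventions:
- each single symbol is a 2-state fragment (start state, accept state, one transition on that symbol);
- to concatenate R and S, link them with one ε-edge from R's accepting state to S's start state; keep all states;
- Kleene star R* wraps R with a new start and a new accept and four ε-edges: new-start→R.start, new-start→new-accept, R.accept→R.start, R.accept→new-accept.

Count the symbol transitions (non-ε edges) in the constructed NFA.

Per subexpression:
Each of the 5 symbol leaves contributes exactly 1 symbol transition.
  c·a = 2 symbol transitions
  (c·a)* = 2 symbol transitions
  (c·a)*·b = 3 symbol transitions
  ((c·a)*·b)* = 3 symbol transitions
  ((c·a)*·b)*·c = 4 symbol transitions
  (((c·a)*·b)*·c)* = 4 symbol transitions
  (((c·a)*·b)*·c)*·b = 5 symbol transitions

5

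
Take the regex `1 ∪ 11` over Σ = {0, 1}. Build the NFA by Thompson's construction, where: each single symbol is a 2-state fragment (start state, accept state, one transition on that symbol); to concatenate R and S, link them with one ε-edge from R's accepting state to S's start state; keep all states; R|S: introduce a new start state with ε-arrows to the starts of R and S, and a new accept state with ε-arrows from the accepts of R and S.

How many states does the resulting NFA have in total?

Building bottom-up:
Each of the 3 symbol leaves contributes a 2-state fragment.
  11 : 4 states
  1 ∪ 11 : 8 states

8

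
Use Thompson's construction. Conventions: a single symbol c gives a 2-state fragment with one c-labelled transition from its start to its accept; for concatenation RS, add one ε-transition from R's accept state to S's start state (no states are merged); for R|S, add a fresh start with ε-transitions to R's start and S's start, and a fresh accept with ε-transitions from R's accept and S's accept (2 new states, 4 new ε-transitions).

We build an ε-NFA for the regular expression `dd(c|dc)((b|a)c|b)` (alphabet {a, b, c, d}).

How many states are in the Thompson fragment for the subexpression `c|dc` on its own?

Fragment for `c|dc`:
Each of the 3 symbol leaves contributes a 2-state fragment.
  dc = 4 states
  c|dc = 8 states

8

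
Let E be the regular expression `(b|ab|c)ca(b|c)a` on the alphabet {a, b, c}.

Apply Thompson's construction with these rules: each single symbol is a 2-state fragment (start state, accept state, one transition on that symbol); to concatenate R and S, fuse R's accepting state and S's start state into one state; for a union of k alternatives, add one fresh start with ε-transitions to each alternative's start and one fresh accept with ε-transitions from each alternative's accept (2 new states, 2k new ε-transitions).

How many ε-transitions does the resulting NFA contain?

10

Recursing over subexpressions:
Each of the 9 symbol leaves contributes 0 ε-transitions.
  ab : 0 ε-transitions
  b|ab|c : 6 ε-transitions
  b|c : 4 ε-transitions
  (b|ab|c)ca(b|c)a : 10 ε-transitions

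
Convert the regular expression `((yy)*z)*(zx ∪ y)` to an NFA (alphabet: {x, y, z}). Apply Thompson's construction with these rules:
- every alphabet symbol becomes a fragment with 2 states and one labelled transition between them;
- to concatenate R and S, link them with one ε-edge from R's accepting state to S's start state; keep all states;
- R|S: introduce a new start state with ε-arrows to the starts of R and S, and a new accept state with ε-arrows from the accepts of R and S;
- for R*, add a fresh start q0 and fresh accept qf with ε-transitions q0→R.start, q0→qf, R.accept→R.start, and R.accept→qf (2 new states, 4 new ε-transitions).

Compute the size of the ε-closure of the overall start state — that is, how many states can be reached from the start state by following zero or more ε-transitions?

9

Work bottom-up. For each fragment F, track |ε-closure(F.start)| and whether F's accept lies in that closure (i.e. whether F accepts ε). A single-symbol fragment has closure size 1 and does not accept ε.
  yy — C equals the left operand's closure size = 1 (its accept is not ε-reachable, so the closure stops there)
  (yy)* — the star's fresh start ε-reaches both the body's start and the fresh accept: C = 2 + 1 = 3
  (yy)*z — the left operand accepts ε, so the closure extends into the next operand (via the concat ε-link); C = 3 + 1 = 4
  ((yy)*z)* — new start has ε-edges to the inner start and to the new accept, so C = 2 + 4 = 6
  zx — C equals the left operand's closure size = 1 (its accept is not ε-reachable, so the closure stops there)
  zx ∪ y — C = 1 + 1 + 1 = 3 (the new accept is not ε-reachable since no branch accepts ε)
  ((yy)*z)*(zx ∪ y) — C = 6 + 3 = 9 (closure spills across the concat boundary because the left factor accepts ε)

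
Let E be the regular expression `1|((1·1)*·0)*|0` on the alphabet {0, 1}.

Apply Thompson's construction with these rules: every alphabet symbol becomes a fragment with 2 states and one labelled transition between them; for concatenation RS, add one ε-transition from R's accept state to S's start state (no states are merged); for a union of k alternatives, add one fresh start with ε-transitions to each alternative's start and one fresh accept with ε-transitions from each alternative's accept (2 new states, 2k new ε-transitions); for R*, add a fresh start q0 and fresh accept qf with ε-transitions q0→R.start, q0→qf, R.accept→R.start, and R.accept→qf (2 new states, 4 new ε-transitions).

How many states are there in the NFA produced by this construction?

Bottom-up over the parse tree:
Each of the 5 symbol leaves contributes a 2-state fragment.
  1·1 : 4 states
  (1·1)* : 6 states
  (1·1)*·0 : 8 states
  ((1·1)*·0)* : 10 states
  1|((1·1)*·0)*|0 : 16 states

16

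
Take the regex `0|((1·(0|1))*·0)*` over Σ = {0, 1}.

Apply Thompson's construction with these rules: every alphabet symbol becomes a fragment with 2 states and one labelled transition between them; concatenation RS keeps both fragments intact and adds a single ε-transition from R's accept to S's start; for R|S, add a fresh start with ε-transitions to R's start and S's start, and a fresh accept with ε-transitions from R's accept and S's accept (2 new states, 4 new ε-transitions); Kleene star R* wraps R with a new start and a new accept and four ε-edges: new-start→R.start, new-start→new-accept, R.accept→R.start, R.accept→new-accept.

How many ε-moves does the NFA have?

Recursing over subexpressions:
Each of the 5 symbol leaves contributes 0 ε-transitions.
  0|1 = 4 ε-transitions
  1·(0|1) = 5 ε-transitions
  (1·(0|1))* = 9 ε-transitions
  (1·(0|1))*·0 = 10 ε-transitions
  ((1·(0|1))*·0)* = 14 ε-transitions
  0|((1·(0|1))*·0)* = 18 ε-transitions

18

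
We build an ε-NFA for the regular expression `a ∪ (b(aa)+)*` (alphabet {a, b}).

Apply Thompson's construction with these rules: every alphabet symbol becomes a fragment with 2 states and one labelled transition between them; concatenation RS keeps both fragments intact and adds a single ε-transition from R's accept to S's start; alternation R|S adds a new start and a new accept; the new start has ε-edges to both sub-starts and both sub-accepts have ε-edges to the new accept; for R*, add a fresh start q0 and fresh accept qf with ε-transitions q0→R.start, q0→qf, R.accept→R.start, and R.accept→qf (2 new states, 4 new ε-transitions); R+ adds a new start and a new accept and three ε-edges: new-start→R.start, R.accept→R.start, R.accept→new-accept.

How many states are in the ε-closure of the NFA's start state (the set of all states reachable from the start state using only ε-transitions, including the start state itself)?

6

Work bottom-up. For each fragment F, track |ε-closure(F.start)| and whether F's accept lies in that closure (i.e. whether F accepts ε). A single-symbol fragment has closure size 1 and does not accept ε.
  aa : same as the first factor's closure: |ε-closure| = 1
  (aa)+ : |ε-closure| = 1 + 1 = 2 (the body doesn't accept ε, so the new accept is not reached)
  b(aa)+ : same as the first factor's closure: |ε-closure| = 1
  (b(aa)+)* : the star's fresh start ε-reaches both the body's start and the fresh accept: |ε-closure| = 2 + 1 = 3
  a ∪ (b(aa)+)* : |ε-closure| = 1 (new start) + (1 + 3) + 1 (new accept, since some branch ε-reaches its own accept) = 6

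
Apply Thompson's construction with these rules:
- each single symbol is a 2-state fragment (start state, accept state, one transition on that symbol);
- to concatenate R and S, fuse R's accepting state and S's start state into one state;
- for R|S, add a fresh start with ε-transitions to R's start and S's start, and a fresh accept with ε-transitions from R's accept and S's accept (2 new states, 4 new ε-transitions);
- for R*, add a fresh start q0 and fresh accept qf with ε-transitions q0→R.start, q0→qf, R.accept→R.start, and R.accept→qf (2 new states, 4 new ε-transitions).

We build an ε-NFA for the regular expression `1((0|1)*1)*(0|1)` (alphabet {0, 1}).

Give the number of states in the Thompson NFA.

Bottom-up over the parse tree:
Each of the 6 symbol leaves contributes a 2-state fragment.
  0|1 → 6 states
  (0|1)* → 8 states
  (0|1)*1 → 9 states
  ((0|1)*1)* → 11 states
  0|1 → 6 states
  1((0|1)*1)*(0|1) → 17 states

17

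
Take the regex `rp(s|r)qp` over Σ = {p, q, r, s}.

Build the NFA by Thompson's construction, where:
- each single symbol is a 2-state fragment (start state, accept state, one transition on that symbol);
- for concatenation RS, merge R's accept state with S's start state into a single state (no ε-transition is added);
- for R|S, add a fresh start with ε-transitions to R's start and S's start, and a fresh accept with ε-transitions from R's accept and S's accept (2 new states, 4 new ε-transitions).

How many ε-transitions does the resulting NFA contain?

Building bottom-up:
Each of the 6 symbol leaves contributes 0 ε-transitions.
  s|r — 4 ε-transitions
  rp(s|r)qp — 4 ε-transitions

4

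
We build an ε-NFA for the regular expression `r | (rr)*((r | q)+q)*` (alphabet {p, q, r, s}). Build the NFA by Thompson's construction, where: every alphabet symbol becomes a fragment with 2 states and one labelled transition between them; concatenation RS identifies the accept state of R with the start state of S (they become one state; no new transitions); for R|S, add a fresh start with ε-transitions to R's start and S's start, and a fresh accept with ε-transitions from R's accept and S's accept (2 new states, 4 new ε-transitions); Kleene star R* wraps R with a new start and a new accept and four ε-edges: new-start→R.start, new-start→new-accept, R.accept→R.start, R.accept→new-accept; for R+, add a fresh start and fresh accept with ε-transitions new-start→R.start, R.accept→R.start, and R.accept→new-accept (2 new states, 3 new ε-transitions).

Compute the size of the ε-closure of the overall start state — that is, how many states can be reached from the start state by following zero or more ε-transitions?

Work bottom-up. For each fragment F, track |ε-closure(F.start)| and whether F's accept lies in that closure (i.e. whether F accepts ε). A single-symbol fragment has closure size 1 and does not accept ε.
  rr → same as the first factor's closure: |closure| = 1
  (rr)* → the star's fresh start ε-reaches both the body's start and the fresh accept: |closure| = 2 + 1 = 3
  r | q → new start ε-reaches every alternative's start; none of them accept ε, so the new accept is not reached: |closure| = 1 + 1 + 1 = 3
  (r | q)+ → |closure| = 1 + 3 = 4 (the body doesn't accept ε, so the new accept is not reached)
  (r | q)+q → same as the first factor's closure: |closure| = 4
  ((r | q)+q)* → new start has ε-edges to the inner start and to the new accept, so |closure| = 2 + 4 = 6
  (rr)*((r | q)+q)* → |closure| = 3 + (6−1) = 8 (closure spills across the concat boundary because the left factor accepts ε)
  r | (rr)*((r | q)+q)* → |closure| = 1 (new start) + (1 + 8) + 1 (new accept, since some branch ε-reaches its own accept) = 11

11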